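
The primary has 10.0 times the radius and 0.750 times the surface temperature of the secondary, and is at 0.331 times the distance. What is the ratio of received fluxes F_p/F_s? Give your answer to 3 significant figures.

289

L_p/L_s = (R_p/R_s)²(T_p/T_s)⁴ = (10.0)² × (0.750)⁴ = 31.64.
F_p/F_s = (L_p/L_s)/(d_p/d_s)² = 31.64 / (0.331)² = 288.8.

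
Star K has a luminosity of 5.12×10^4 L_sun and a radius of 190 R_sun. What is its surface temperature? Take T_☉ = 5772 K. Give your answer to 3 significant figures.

T/T_☉ = (L/L_☉)^(1/4) / (R/R_☉)^(1/2)
T = 5772 × (5.12×10^4)^(1/4) / √(190) = 5772 × 15.04 / 13.78 = 6299 K.

6.30×10^3 K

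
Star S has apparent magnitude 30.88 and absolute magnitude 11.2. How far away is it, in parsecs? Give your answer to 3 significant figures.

m − M = 5 log₁₀(d/10 pc)
30.88 − (11.2) = 19.68 = 5 log₁₀(d/10)
d = 10 × 10^(19.68/5) = 10 × 10^3.936 = 8.630×10^4 pc.

8.63×10^4 pc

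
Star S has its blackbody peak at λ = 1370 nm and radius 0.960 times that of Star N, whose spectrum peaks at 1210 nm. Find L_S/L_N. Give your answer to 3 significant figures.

Wien's law gives T ∝ 1/λ_max, so T_S/T_N = λ_N/λ_S = 1210/1370 = 0.8832.
Then L ∝ R²T⁴ gives L_S/L_N = (0.960)² × (0.8832)⁴ = 0.9216 × 0.6085 = 0.5608.

0.561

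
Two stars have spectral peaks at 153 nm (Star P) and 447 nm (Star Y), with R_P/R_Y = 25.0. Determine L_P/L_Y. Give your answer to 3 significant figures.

4.55×10^4

Wien's law gives T ∝ 1/λ_max, so T_P/T_Y = λ_Y/λ_P = 447/153 = 2.922.
Then L ∝ R²T⁴ gives L_P/L_Y = (25.0)² × (2.922)⁴ = 625.0 × 72.86 = 4.553×10^4.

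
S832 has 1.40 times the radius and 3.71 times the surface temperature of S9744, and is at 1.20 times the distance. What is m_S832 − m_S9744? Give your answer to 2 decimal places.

L_S832/L_S9744 = (1.40)²(3.71)⁴ = 371.3.
F_S832/F_S9744 = (L_S832/L_S9744)/(d_S832/d_S9744)² = 371.3/1.440 = 257.9.
m_S832 − m_S9744 = −2.5 log₁₀(257.9) = -6.03.

-6.03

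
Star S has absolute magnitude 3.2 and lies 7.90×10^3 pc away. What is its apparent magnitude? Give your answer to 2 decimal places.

17.69

m = M + 5 log₁₀(d/10 pc) = 3.2 + 5 log₁₀(7.90×10^3/10)
  = 3.2 + 5 × 2.898 = 3.2 + 14.49 = 17.69.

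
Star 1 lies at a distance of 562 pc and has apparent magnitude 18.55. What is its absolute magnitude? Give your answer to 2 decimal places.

9.80

M = m − 5 log₁₀(d/10 pc) = 18.55 − 5 log₁₀(562/10)
  = 18.55 − 5 × 1.750 = 18.55 − 8.75 = 9.80.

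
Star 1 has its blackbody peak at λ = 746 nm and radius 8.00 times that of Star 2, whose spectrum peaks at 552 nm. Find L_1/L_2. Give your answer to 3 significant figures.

19.2

Wien's law gives T ∝ 1/λ_max, so T_1/T_2 = λ_2/λ_1 = 552/746 = 0.7399.
Then L ∝ R²T⁴ gives L_1/L_2 = (8.00)² × (0.7399)⁴ = 64.00 × 0.2998 = 19.19.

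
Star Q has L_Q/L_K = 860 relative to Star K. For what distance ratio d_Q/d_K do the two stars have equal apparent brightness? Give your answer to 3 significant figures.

Equal flux requires L_Q/d_Q² = L_K/d_K², so d_Q/d_K = √(L_Q/L_K)
= √(860) = 29.33.

29.3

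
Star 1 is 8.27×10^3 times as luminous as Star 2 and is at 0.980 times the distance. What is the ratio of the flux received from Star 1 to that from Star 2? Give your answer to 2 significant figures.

F = L/(4πd²), so F_1/F_2 = (L_1/L_2) / (d_1/d_2)²
= 8.27×10^3 / (0.980)² = 8.27×10^3 / 0.9604 = 8611.

8.6×10^3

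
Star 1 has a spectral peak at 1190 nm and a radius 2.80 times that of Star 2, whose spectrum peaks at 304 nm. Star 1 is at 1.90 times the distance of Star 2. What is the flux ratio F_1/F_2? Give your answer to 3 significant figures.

0.00925

Wien's law: T_1/T_2 = λ_2/λ_1 = 304/1190 = 0.2555.
L_1/L_2 = (R_1/R_2)²(T_1/T_2)⁴ = (2.80)²(0.2555)⁴ = 0.03339.
F_1/F_2 = (L_1/L_2)/(d_1/d_2)² = 0.03339/(1.90)² = 0.009249.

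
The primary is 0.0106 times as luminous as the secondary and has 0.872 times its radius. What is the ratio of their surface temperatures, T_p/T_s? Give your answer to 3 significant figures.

0.344

L ∝ R²T⁴ gives T ∝ (L/R²)^(1/4), so
T_p/T_s = (0.0106 / 0.872²)^(1/4) = (0.01394)^(1/4) = 0.3436.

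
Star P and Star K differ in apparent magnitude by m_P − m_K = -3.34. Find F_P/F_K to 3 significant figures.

21.7

F_P/F_K = 10^(−(m_P − m_K)/2.5) = 10^(3.34/2.5) = 10^1.336 = 21.68.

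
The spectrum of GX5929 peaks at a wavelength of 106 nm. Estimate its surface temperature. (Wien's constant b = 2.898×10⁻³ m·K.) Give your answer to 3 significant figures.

2.73×10^4 K

T = b/λ_max = 2.898×10⁻³ / (106×10⁻⁹) = 2.734×10^4 K.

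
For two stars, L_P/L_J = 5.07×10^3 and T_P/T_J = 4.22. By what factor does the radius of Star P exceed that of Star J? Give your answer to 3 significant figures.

L ∝ R²T⁴ gives R ∝ √L / T², so
R_P/R_J = √(5.07×10^3) / (4.22)² = 71.20 / 17.81 = 3.998.

4.00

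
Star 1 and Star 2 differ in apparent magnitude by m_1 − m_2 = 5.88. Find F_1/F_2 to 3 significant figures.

F_1/F_2 = 10^(−(m_1 − m_2)/2.5) = 10^(-5.88/2.5) = 10^-2.352 = 0.004446.

0.00445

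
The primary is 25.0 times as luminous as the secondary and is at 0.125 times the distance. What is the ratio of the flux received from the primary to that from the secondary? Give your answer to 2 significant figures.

1.6×10^3

F = L/(4πd²), so F_p/F_s = (L_p/L_s) / (d_p/d_s)²
= 25.0 / (0.125)² = 25.0 / 0.01562 = 1600.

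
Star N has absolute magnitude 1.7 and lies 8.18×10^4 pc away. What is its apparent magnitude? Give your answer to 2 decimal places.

21.26

m = M + 5 log₁₀(d/10 pc) = 1.7 + 5 log₁₀(8.18×10^4/10)
  = 1.7 + 5 × 3.913 = 1.7 + 19.56 = 21.26.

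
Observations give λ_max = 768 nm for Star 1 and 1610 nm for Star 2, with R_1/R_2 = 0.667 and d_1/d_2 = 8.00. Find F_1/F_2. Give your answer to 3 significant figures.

Wien's law: T_1/T_2 = λ_2/λ_1 = 1610/768 = 2.096.
L_1/L_2 = (R_1/R_2)²(T_1/T_2)⁴ = (0.667)²(2.096)⁴ = 8.592.
F_1/F_2 = (L_1/L_2)/(d_1/d_2)² = 8.592/(8.00)² = 0.1343.

0.134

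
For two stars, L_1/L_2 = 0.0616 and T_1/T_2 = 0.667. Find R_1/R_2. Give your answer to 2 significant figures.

L ∝ R²T⁴ gives R ∝ √L / T², so
R_1/R_2 = √(0.0616) / (0.667)² = 0.2482 / 0.4449 = 0.5579.

0.56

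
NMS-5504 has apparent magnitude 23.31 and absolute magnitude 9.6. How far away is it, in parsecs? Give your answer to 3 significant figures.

5.52×10^3 pc

m − M = 5 log₁₀(d/10 pc)
23.31 − (9.6) = 13.71 = 5 log₁₀(d/10)
d = 10 × 10^(13.71/5) = 10 × 10^2.742 = 5521 pc.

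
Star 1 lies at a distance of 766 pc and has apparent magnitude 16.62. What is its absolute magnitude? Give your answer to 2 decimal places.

7.20

M = m − 5 log₁₀(d/10 pc) = 16.62 − 5 log₁₀(766/10)
  = 16.62 − 5 × 1.884 = 16.62 − 9.42 = 7.20.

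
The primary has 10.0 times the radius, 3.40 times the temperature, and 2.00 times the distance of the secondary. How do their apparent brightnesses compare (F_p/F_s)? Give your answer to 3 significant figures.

L_p/L_s = (R_p/R_s)²(T_p/T_s)⁴ = (10.0)² × (3.40)⁴ = 1.336×10^4.
F_p/F_s = (L_p/L_s)/(d_p/d_s)² = 1.336×10^4 / (2.00)² = 3341.

3.34×10^3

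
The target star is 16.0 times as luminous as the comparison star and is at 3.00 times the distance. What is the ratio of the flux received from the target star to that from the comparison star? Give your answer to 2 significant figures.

F = L/(4πd²), so F_t/F_c = (L_t/L_c) / (d_t/d_c)²
= 16.0 / (3.00)² = 16.0 / 9.000 = 1.778.

1.8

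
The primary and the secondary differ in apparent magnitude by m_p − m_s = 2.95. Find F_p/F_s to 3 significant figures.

F_p/F_s = 10^(−(m_p − m_s)/2.5) = 10^(-2.95/2.5) = 10^-1.180 = 0.06607.

0.0661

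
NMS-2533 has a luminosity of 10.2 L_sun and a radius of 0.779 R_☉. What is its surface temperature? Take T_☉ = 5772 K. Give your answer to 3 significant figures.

T/T_☉ = (L/L_☉)^(1/4) / (R/R_☉)^(1/2)
T = 5772 × (10.2)^(1/4) / √(0.779) = 5772 × 1.787 / 0.8826 = 1.169×10^4 K.

1.17×10^4 K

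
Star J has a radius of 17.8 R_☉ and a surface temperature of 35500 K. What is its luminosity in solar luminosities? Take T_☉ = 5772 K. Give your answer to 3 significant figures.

4.53×10^5 solar luminosities

L/L_☉ = (R/R_☉)² (T/T_☉)⁴ = (17.8)² × (35500/5772)⁴
       = 316.8 × (6.150)⁴ = 316.8 × 1431 = 4.534×10^5.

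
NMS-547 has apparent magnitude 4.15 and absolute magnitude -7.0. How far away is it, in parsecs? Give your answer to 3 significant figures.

m − M = 5 log₁₀(d/10 pc)
4.15 − (-7.0) = 11.15 = 5 log₁₀(d/10)
d = 10 × 10^(11.15/5) = 10 × 10^2.230 = 1698 pc.

1.70×10^3 pc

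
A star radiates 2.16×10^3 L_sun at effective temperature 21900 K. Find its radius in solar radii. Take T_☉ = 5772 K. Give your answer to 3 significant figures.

3.23 solar radii

R/R_☉ = √(L/L_☉) / (T/T_☉)² = √(2.16×10^3) / (3.794)²
       = 46.48 / 14.40 = 3.228.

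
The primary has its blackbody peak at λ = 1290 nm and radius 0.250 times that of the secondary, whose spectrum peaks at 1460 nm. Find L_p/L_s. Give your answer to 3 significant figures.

0.103

Wien's law gives T ∝ 1/λ_max, so T_p/T_s = λ_s/λ_p = 1460/1290 = 1.132.
Then L ∝ R²T⁴ gives L_p/L_s = (0.250)² × (1.132)⁴ = 0.06250 × 1.641 = 0.1025.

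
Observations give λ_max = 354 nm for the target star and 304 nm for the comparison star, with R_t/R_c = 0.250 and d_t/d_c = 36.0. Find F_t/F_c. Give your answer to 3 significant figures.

2.62×10^-5

Wien's law: T_t/T_c = λ_c/λ_t = 304/354 = 0.8588.
L_t/L_c = (R_t/R_c)²(T_t/T_c)⁴ = (0.250)²(0.8588)⁴ = 0.03399.
F_t/F_c = (L_t/L_c)/(d_t/d_c)² = 0.03399/(36.0)² = 2.623×10^-5.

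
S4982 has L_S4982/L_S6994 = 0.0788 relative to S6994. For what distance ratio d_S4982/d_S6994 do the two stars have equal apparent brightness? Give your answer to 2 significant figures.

0.28

Equal flux requires L_S4982/d_S4982² = L_S6994/d_S6994², so d_S4982/d_S6994 = √(L_S4982/L_S6994)
= √(0.0788) = 0.2807.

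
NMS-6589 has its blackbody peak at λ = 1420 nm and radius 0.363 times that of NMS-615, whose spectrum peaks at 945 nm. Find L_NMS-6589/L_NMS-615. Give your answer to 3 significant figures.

Wien's law gives T ∝ 1/λ_max, so T_NMS-6589/T_NMS-615 = λ_NMS-615/λ_NMS-6589 = 945/1420 = 0.6655.
Then L ∝ R²T⁴ gives L_NMS-6589/L_NMS-615 = (0.363)² × (0.6655)⁴ = 0.1318 × 0.1961 = 0.02585.

0.0258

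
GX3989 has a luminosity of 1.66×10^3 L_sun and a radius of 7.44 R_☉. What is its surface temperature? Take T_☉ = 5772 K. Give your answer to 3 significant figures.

1.35×10^4 K

T/T_☉ = (L/L_☉)^(1/4) / (R/R_☉)^(1/2)
T = 5772 × (1.66×10^3)^(1/4) / √(7.44) = 5772 × 6.383 / 2.728 = 1.351×10^4 K.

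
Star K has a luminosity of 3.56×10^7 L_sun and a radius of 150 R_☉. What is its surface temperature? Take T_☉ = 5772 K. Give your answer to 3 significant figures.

3.64×10^4 K

T/T_☉ = (L/L_☉)^(1/4) / (R/R_☉)^(1/2)
T = 5772 × (3.56×10^7)^(1/4) / √(150) = 5772 × 77.24 / 12.25 = 3.640×10^4 K.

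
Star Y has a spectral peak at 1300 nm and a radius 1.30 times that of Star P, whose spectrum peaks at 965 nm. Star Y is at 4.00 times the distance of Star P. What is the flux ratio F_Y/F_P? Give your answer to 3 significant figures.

Wien's law: T_Y/T_P = λ_P/λ_Y = 965/1300 = 0.7423.
L_Y/L_P = (R_Y/R_P)²(T_Y/T_P)⁴ = (1.30)²(0.7423)⁴ = 0.5131.
F_Y/F_P = (L_Y/L_P)/(d_Y/d_P)² = 0.5131/(4.00)² = 0.03207.

0.0321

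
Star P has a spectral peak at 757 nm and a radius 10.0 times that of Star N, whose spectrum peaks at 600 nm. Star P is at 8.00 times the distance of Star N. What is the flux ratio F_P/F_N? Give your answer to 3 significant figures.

Wien's law: T_P/T_N = λ_N/λ_P = 600/757 = 0.7926.
L_P/L_N = (R_P/R_N)²(T_P/T_N)⁴ = (10.0)²(0.7926)⁴ = 39.47.
F_P/F_N = (L_P/L_N)/(d_P/d_N)² = 39.47/(8.00)² = 0.6167.

0.617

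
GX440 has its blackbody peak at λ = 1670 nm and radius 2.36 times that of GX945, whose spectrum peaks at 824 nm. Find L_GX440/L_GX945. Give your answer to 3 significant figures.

0.330

Wien's law gives T ∝ 1/λ_max, so T_GX440/T_GX945 = λ_GX945/λ_GX440 = 824/1670 = 0.4934.
Then L ∝ R²T⁴ gives L_GX440/L_GX945 = (2.36)² × (0.4934)⁴ = 5.570 × 0.05927 = 0.3301.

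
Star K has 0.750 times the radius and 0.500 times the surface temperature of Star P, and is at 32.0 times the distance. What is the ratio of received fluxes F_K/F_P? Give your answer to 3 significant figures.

L_K/L_P = (R_K/R_P)²(T_K/T_P)⁴ = (0.750)² × (0.500)⁴ = 0.03516.
F_K/F_P = (L_K/L_P)/(d_K/d_P)² = 0.03516 / (32.0)² = 3.433×10^-5.

3.43×10^-5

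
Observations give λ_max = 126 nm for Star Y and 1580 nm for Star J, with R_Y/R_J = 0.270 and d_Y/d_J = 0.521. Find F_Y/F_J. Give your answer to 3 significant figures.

Wien's law: T_Y/T_J = λ_J/λ_Y = 1580/126 = 12.54.
L_Y/L_J = (R_Y/R_J)²(T_Y/T_J)⁴ = (0.270)²(12.54)⁴ = 1802.
F_Y/F_J = (L_Y/L_J)/(d_Y/d_J)² = 1802/(0.521)² = 6640.

6.64×10^3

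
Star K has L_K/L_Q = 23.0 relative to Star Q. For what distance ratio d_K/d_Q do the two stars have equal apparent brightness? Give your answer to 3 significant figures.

Equal flux requires L_K/d_K² = L_Q/d_Q², so d_K/d_Q = √(L_K/L_Q)
= √(23.0) = 4.796.

4.80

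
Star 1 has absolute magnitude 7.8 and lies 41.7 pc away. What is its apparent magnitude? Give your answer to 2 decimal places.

10.90

m = M + 5 log₁₀(d/10 pc) = 7.8 + 5 log₁₀(41.7/10)
  = 7.8 + 5 × 0.620 = 7.8 + 3.10 = 10.90.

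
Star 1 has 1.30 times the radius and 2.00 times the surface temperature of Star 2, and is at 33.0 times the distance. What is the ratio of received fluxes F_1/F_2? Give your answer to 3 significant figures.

L_1/L_2 = (R_1/R_2)²(T_1/T_2)⁴ = (1.30)² × (2.00)⁴ = 27.04.
F_1/F_2 = (L_1/L_2)/(d_1/d_2)² = 27.04 / (33.0)² = 0.02483.

0.0248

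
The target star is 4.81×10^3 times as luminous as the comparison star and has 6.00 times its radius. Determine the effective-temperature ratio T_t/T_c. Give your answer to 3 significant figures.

L ∝ R²T⁴ gives T ∝ (L/R²)^(1/4), so
T_t/T_c = (4.81×10^3 / 6.00²)^(1/4) = (133.6)^(1/4) = 3.400.

3.40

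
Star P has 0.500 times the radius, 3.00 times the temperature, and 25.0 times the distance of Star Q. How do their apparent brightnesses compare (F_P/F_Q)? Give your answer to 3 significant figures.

L_P/L_Q = (R_P/R_Q)²(T_P/T_Q)⁴ = (0.500)² × (3.00)⁴ = 20.25.
F_P/F_Q = (L_P/L_Q)/(d_P/d_Q)² = 20.25 / (25.0)² = 0.03240.

0.0324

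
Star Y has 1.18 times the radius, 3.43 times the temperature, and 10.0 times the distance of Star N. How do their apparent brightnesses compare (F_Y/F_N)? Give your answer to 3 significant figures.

1.93

L_Y/L_N = (R_Y/R_N)²(T_Y/T_N)⁴ = (1.18)² × (3.43)⁴ = 192.7.
F_Y/F_N = (L_Y/L_N)/(d_Y/d_N)² = 192.7 / (10.0)² = 1.927.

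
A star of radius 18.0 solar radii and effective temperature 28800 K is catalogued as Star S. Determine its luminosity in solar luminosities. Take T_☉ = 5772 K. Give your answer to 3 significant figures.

2.01×10^5 solar luminosities

L/L_☉ = (R/R_☉)² (T/T_☉)⁴ = (18.0)² × (28800/5772)⁴
       = 324.0 × (4.990)⁴ = 324.0 × 619.8 = 2.008×10^5.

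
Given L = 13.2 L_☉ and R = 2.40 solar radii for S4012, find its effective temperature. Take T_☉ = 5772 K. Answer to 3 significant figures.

7.10×10^3 K

T/T_☉ = (L/L_☉)^(1/4) / (R/R_☉)^(1/2)
T = 5772 × (13.2)^(1/4) / √(2.40) = 5772 × 1.906 / 1.549 = 7102 K.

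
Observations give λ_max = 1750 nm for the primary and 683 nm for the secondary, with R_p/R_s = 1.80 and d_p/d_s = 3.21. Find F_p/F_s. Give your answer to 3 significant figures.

0.00730

Wien's law: T_p/T_s = λ_s/λ_p = 683/1750 = 0.3903.
L_p/L_s = (R_p/R_s)²(T_p/T_s)⁴ = (1.80)²(0.3903)⁴ = 0.07518.
F_p/F_s = (L_p/L_s)/(d_p/d_s)² = 0.07518/(3.21)² = 0.007296.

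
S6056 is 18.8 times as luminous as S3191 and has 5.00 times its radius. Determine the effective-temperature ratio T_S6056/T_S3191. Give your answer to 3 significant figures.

L ∝ R²T⁴ gives T ∝ (L/R²)^(1/4), so
T_S6056/T_S3191 = (18.8 / 5.00²)^(1/4) = (0.7520)^(1/4) = 0.9312.

0.931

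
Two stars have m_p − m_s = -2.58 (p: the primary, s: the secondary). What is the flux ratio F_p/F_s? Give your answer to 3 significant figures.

10.8

F_p/F_s = 10^(−(m_p − m_s)/2.5) = 10^(2.58/2.5) = 10^1.032 = 10.76.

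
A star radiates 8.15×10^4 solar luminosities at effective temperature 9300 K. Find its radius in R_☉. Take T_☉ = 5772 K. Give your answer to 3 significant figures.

R/R_☉ = √(L/L_☉) / (T/T_☉)² = √(8.15×10^4) / (1.611)²
       = 285.5 / 2.596 = 110.0.

110 R_☉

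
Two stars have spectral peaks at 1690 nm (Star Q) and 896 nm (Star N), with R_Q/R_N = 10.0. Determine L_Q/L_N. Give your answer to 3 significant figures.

7.90

Wien's law gives T ∝ 1/λ_max, so T_Q/T_N = λ_N/λ_Q = 896/1690 = 0.5302.
Then L ∝ R²T⁴ gives L_Q/L_N = (10.0)² × (0.5302)⁴ = 100.0 × 0.07901 = 7.901.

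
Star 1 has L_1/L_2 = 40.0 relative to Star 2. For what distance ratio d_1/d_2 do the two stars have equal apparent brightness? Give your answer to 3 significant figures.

6.32

Equal flux requires L_1/d_1² = L_2/d_2², so d_1/d_2 = √(L_1/L_2)
= √(40.0) = 6.325.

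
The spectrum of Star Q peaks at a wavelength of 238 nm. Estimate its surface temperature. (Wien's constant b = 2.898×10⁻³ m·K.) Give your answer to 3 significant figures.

T = b/λ_max = 2.898×10⁻³ / (238×10⁻⁹) = 1.218×10^4 K.

1.22×10^4 K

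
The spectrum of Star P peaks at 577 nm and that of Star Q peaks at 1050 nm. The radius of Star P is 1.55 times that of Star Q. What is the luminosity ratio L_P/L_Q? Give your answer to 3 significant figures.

Wien's law gives T ∝ 1/λ_max, so T_P/T_Q = λ_Q/λ_P = 1050/577 = 1.820.
Then L ∝ R²T⁴ gives L_P/L_Q = (1.55)² × (1.820)⁴ = 2.403 × 10.97 = 26.35.

26.3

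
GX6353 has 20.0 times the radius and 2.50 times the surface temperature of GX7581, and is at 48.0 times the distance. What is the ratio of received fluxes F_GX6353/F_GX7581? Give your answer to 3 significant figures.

L_GX6353/L_GX7581 = (R_GX6353/R_GX7581)²(T_GX6353/T_GX7581)⁴ = (20.0)² × (2.50)⁴ = 1.562×10^4.
F_GX6353/F_GX7581 = (L_GX6353/L_GX7581)/(d_GX6353/d_GX7581)² = 1.562×10^4 / (48.0)² = 6.782.

6.78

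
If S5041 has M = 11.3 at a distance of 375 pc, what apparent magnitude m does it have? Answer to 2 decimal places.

19.17

m = M + 5 log₁₀(d/10 pc) = 11.3 + 5 log₁₀(375/10)
  = 11.3 + 5 × 1.574 = 11.3 + 7.87 = 19.17.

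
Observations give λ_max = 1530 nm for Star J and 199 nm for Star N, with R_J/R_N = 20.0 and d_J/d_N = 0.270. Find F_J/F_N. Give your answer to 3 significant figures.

1.57

Wien's law: T_J/T_N = λ_N/λ_J = 199/1530 = 0.1301.
L_J/L_N = (R_J/R_N)²(T_J/T_N)⁴ = (20.0)²(0.1301)⁴ = 0.1145.
F_J/F_N = (L_J/L_N)/(d_J/d_N)² = 0.1145/(0.270)² = 1.570.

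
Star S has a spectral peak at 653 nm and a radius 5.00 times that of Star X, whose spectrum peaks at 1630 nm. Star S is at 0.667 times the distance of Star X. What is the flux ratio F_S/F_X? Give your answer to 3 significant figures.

Wien's law: T_S/T_X = λ_X/λ_S = 1630/653 = 2.496.
L_S/L_X = (R_S/R_X)²(T_S/T_X)⁴ = (5.00)²(2.496)⁴ = 970.6.
F_S/F_X = (L_S/L_X)/(d_S/d_X)² = 970.6/(0.667)² = 2182.

2.18×10^3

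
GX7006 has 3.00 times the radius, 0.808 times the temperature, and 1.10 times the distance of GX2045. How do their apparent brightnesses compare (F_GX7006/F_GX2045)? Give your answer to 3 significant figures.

3.17

L_GX7006/L_GX2045 = (R_GX7006/R_GX2045)²(T_GX7006/T_GX2045)⁴ = (3.00)² × (0.808)⁴ = 3.836.
F_GX7006/F_GX2045 = (L_GX7006/L_GX2045)/(d_GX7006/d_GX2045)² = 3.836 / (1.10)² = 3.170.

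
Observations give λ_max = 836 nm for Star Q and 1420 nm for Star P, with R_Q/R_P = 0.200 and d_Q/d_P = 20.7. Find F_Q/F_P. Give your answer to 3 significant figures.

Wien's law: T_Q/T_P = λ_P/λ_Q = 1420/836 = 1.699.
L_Q/L_P = (R_Q/R_P)²(T_Q/T_P)⁴ = (0.200)²(1.699)⁴ = 0.3330.
F_Q/F_P = (L_Q/L_P)/(d_Q/d_P)² = 0.3330/(20.7)² = 7.770×10^-4.

7.77×10^-4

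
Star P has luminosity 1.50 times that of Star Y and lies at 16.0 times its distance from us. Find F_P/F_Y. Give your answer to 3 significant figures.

0.00586

F = L/(4πd²), so F_P/F_Y = (L_P/L_Y) / (d_P/d_Y)²
= 1.50 / (16.0)² = 1.50 / 256.0 = 0.005859.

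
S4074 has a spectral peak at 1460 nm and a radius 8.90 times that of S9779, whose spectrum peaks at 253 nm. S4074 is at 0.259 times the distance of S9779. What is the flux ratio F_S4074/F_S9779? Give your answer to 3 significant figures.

1.06

Wien's law: T_S4074/T_S9779 = λ_S9779/λ_S4074 = 253/1460 = 0.1733.
L_S4074/L_S9779 = (R_S4074/R_S9779)²(T_S4074/T_S9779)⁴ = (8.90)²(0.1733)⁴ = 0.07143.
F_S4074/F_S9779 = (L_S4074/L_S9779)/(d_S4074/d_S9779)² = 0.07143/(0.259)² = 1.065.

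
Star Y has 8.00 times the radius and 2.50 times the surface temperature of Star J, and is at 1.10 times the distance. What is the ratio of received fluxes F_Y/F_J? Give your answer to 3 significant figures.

2.07×10^3

L_Y/L_J = (R_Y/R_J)²(T_Y/T_J)⁴ = (8.00)² × (2.50)⁴ = 2500.
F_Y/F_J = (L_Y/L_J)/(d_Y/d_J)² = 2500 / (1.10)² = 2066.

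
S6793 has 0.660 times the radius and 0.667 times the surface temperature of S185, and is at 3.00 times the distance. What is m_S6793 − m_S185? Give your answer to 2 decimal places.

L_S6793/L_S185 = (0.660)²(0.667)⁴ = 0.08622.
F_S6793/F_S185 = (L_S6793/L_S185)/(d_S6793/d_S185)² = 0.08622/9.000 = 0.009580.
m_S6793 − m_S185 = −2.5 log₁₀(0.009580) = 5.05.

5.05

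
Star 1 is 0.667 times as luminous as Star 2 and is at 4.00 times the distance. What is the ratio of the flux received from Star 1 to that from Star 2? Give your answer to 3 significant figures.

F = L/(4πd²), so F_1/F_2 = (L_1/L_2) / (d_1/d_2)²
= 0.667 / (4.00)² = 0.667 / 16.00 = 0.04169.

0.0417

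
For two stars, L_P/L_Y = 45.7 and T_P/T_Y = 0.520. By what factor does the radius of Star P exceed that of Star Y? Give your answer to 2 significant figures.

L ∝ R²T⁴ gives R ∝ √L / T², so
R_P/R_Y = √(45.7) / (0.520)² = 6.760 / 0.2704 = 25.00.

25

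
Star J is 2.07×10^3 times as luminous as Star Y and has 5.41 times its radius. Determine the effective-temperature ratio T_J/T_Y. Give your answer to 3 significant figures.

2.90

L ∝ R²T⁴ gives T ∝ (L/R²)^(1/4), so
T_J/T_Y = (2.07×10^3 / 5.41²)^(1/4) = (70.73)^(1/4) = 2.900.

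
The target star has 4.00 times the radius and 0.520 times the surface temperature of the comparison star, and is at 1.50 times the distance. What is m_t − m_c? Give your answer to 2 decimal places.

L_t/L_c = (4.00)²(0.520)⁴ = 1.170.
F_t/F_c = (L_t/L_c)/(d_t/d_c)² = 1.170/2.250 = 0.5199.
m_t − m_c = −2.5 log₁₀(0.5199) = 0.71.

0.71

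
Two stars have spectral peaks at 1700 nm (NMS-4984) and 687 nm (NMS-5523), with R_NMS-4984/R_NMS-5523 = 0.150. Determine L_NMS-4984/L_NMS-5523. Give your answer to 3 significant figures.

Wien's law gives T ∝ 1/λ_max, so T_NMS-4984/T_NMS-5523 = λ_NMS-5523/λ_NMS-4984 = 687/1700 = 0.4041.
Then L ∝ R²T⁴ gives L_NMS-4984/L_NMS-5523 = (0.150)² × (0.4041)⁴ = 0.02250 × 0.02667 = 6.001×10^-4.

6.00×10^-4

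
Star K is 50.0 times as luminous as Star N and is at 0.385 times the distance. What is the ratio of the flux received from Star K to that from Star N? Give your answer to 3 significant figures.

F = L/(4πd²), so F_K/F_N = (L_K/L_N) / (d_K/d_N)²
= 50.0 / (0.385)² = 50.0 / 0.1482 = 337.3.

337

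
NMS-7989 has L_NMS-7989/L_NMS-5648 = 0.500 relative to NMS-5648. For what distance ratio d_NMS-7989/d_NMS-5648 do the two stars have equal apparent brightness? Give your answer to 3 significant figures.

Equal flux requires L_NMS-7989/d_NMS-7989² = L_NMS-5648/d_NMS-5648², so d_NMS-7989/d_NMS-5648 = √(L_NMS-7989/L_NMS-5648)
= √(0.500) = 0.7071.

0.707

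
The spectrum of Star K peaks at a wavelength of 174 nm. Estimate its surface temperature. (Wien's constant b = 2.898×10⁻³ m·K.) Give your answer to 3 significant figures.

T = b/λ_max = 2.898×10⁻³ / (174×10⁻⁹) = 1.666×10^4 K.

1.67×10^4 K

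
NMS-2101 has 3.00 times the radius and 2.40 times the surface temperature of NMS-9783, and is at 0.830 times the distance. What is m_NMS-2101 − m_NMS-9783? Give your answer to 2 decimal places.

-6.59

L_NMS-2101/L_NMS-9783 = (3.00)²(2.40)⁴ = 298.6.
F_NMS-2101/F_NMS-9783 = (L_NMS-2101/L_NMS-9783)/(d_NMS-2101/d_NMS-9783)² = 298.6/0.6889 = 433.4.
m_NMS-2101 − m_NMS-9783 = −2.5 log₁₀(433.4) = -6.59.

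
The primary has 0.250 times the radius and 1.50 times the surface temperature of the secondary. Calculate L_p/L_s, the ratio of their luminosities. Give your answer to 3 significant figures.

0.316

From the Stefan–Boltzmann law, L ∝ R²T⁴, so
L_p/L_s = (R_p/R_s)² (T_p/T_s)⁴ = (0.250)² × (1.50)⁴ = 0.06250 × 5.062 = 0.3164.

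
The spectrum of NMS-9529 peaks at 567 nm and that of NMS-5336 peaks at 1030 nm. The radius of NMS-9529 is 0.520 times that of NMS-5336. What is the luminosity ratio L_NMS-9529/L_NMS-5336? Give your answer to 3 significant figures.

Wien's law gives T ∝ 1/λ_max, so T_NMS-9529/T_NMS-5336 = λ_NMS-5336/λ_NMS-9529 = 1030/567 = 1.817.
Then L ∝ R²T⁴ gives L_NMS-9529/L_NMS-5336 = (0.520)² × (1.817)⁴ = 0.2704 × 10.89 = 2.945.

2.94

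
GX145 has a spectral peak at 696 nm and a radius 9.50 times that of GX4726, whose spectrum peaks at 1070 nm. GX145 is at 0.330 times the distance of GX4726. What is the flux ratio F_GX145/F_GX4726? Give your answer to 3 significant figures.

4.63×10^3

Wien's law: T_GX145/T_GX4726 = λ_GX4726/λ_GX145 = 1070/696 = 1.537.
L_GX145/L_GX4726 = (R_GX145/R_GX4726)²(T_GX145/T_GX4726)⁴ = (9.50)²(1.537)⁴ = 504.1.
F_GX145/F_GX4726 = (L_GX145/L_GX4726)/(d_GX145/d_GX4726)² = 504.1/(0.330)² = 4629.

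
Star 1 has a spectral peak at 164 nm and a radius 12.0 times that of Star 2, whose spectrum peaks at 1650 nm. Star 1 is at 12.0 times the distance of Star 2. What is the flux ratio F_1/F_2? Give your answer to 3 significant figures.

1.02×10^4

Wien's law: T_1/T_2 = λ_2/λ_1 = 1650/164 = 10.06.
L_1/L_2 = (R_1/R_2)²(T_1/T_2)⁴ = (12.0)²(10.06)⁴ = 1.475×10^6.
F_1/F_2 = (L_1/L_2)/(d_1/d_2)² = 1.475×10^6/(12.0)² = 1.025×10^4.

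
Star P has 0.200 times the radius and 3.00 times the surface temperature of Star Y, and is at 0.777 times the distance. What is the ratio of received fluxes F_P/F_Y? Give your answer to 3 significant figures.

L_P/L_Y = (R_P/R_Y)²(T_P/T_Y)⁴ = (0.200)² × (3.00)⁴ = 3.240.
F_P/F_Y = (L_P/L_Y)/(d_P/d_Y)² = 3.240 / (0.777)² = 5.367.

5.37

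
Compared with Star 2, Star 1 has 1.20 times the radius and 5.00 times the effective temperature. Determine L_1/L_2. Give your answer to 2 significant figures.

9.0×10^2

From the Stefan–Boltzmann law, L ∝ R²T⁴, so
L_1/L_2 = (R_1/R_2)² (T_1/T_2)⁴ = (1.20)² × (5.00)⁴ = 1.440 × 625.0 = 900.0.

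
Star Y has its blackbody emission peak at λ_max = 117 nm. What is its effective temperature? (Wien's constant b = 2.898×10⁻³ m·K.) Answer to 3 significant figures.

T = b/λ_max = 2.898×10⁻³ / (117×10⁻⁹) = 2.477×10^4 K.

2.48×10^4 K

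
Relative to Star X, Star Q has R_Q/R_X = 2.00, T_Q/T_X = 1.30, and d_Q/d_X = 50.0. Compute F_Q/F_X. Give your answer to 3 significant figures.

L_Q/L_X = (R_Q/R_X)²(T_Q/T_X)⁴ = (2.00)² × (1.30)⁴ = 11.42.
F_Q/F_X = (L_Q/L_X)/(d_Q/d_X)² = 11.42 / (50.0)² = 0.004570.

0.00457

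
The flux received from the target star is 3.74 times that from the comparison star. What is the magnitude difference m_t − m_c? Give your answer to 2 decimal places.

m_t − m_c = −2.5 log₁₀(F_t/F_c) = −2.5 log₁₀(3.74) = −2.5 × (0.573) = -1.432.

-1.43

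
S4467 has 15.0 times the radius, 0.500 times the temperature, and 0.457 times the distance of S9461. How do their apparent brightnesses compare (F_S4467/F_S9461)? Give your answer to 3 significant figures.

67.3

L_S4467/L_S9461 = (R_S4467/R_S9461)²(T_S4467/T_S9461)⁴ = (15.0)² × (0.500)⁴ = 14.06.
F_S4467/F_S9461 = (L_S4467/L_S9461)/(d_S4467/d_S9461)² = 14.06 / (0.457)² = 67.33.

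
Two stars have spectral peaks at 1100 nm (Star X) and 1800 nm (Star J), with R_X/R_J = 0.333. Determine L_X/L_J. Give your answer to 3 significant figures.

0.795

Wien's law gives T ∝ 1/λ_max, so T_X/T_J = λ_J/λ_X = 1800/1100 = 1.636.
Then L ∝ R²T⁴ gives L_X/L_J = (0.333)² × (1.636)⁴ = 0.1109 × 7.170 = 0.7951.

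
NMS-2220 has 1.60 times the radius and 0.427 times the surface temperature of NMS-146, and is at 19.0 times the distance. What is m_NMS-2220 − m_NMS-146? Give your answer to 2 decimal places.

9.07

L_NMS-2220/L_NMS-146 = (1.60)²(0.427)⁴ = 0.08510.
F_NMS-2220/F_NMS-146 = (L_NMS-2220/L_NMS-146)/(d_NMS-2220/d_NMS-146)² = 0.08510/361.0 = 2.357×10^-4.
m_NMS-2220 − m_NMS-146 = −2.5 log₁₀(2.357×10^-4) = 9.07.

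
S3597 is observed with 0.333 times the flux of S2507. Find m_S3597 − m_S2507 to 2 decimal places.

1.19

m_S3597 − m_S2507 = −2.5 log₁₀(F_S3597/F_S2507) = −2.5 log₁₀(0.333) = −2.5 × (-0.478) = 1.194.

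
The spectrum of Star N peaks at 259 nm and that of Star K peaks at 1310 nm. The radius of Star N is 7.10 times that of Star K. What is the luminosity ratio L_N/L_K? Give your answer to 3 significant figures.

Wien's law gives T ∝ 1/λ_max, so T_N/T_K = λ_K/λ_N = 1310/259 = 5.058.
Then L ∝ R²T⁴ gives L_N/L_K = (7.10)² × (5.058)⁴ = 50.41 × 654.5 = 3.299×10^4.

3.30×10^4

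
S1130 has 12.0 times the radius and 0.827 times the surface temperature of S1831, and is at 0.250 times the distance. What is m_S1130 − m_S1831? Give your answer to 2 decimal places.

-7.58

L_S1130/L_S1831 = (12.0)²(0.827)⁴ = 67.36.
F_S1130/F_S1831 = (L_S1130/L_S1831)/(d_S1130/d_S1831)² = 67.36/0.06250 = 1078.
m_S1130 − m_S1831 = −2.5 log₁₀(1078) = -7.58.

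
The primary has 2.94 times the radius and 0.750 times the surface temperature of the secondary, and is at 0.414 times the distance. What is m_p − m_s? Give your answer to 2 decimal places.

-3.01

L_p/L_s = (2.94)²(0.750)⁴ = 2.735.
F_p/F_s = (L_p/L_s)/(d_p/d_s)² = 2.735/0.1714 = 15.96.
m_p − m_s = −2.5 log₁₀(15.96) = -3.01.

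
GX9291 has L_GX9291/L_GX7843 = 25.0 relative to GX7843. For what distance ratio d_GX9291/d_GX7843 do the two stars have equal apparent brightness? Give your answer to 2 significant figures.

5.0

Equal flux requires L_GX9291/d_GX9291² = L_GX7843/d_GX7843², so d_GX9291/d_GX7843 = √(L_GX9291/L_GX7843)
= √(25.0) = 5.000.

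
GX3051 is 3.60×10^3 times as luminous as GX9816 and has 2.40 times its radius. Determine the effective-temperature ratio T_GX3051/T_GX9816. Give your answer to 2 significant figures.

L ∝ R²T⁴ gives T ∝ (L/R²)^(1/4), so
T_GX3051/T_GX9816 = (3.60×10^3 / 2.40²)^(1/4) = (625.0)^(1/4) = 5.000.

5.0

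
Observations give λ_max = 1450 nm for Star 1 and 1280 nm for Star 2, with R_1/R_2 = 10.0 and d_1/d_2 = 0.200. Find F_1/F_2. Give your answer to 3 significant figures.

Wien's law: T_1/T_2 = λ_2/λ_1 = 1280/1450 = 0.8828.
L_1/L_2 = (R_1/R_2)²(T_1/T_2)⁴ = (10.0)²(0.8828)⁴ = 60.73.
F_1/F_2 = (L_1/L_2)/(d_1/d_2)² = 60.73/(0.200)² = 1518.

1.52×10^3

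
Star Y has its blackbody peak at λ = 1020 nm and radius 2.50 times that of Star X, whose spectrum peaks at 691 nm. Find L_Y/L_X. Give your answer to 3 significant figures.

1.32

Wien's law gives T ∝ 1/λ_max, so T_Y/T_X = λ_X/λ_Y = 691/1020 = 0.6775.
Then L ∝ R²T⁴ gives L_Y/L_X = (2.50)² × (0.6775)⁴ = 6.250 × 0.2106 = 1.316.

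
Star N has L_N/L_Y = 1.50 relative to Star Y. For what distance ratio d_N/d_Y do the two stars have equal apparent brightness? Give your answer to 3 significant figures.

1.22

Equal flux requires L_N/d_N² = L_Y/d_Y², so d_N/d_Y = √(L_N/L_Y)
= √(1.50) = 1.225.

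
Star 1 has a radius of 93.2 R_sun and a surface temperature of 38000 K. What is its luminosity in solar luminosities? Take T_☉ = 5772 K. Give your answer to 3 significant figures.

L/L_☉ = (R/R_☉)² (T/T_☉)⁴ = (93.2)² × (38000/5772)⁴
       = 8686 × (6.584)⁴ = 8686 × 1879 = 1.632×10^7.

1.63×10^7 solar luminosities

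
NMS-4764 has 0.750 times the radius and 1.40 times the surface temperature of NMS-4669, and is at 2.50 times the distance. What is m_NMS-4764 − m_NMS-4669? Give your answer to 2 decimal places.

L_NMS-4764/L_NMS-4669 = (0.750)²(1.40)⁴ = 2.161.
F_NMS-4764/F_NMS-4669 = (L_NMS-4764/L_NMS-4669)/(d_NMS-4764/d_NMS-4669)² = 2.161/6.250 = 0.3457.
m_NMS-4764 − m_NMS-4669 = −2.5 log₁₀(0.3457) = 1.15.

1.15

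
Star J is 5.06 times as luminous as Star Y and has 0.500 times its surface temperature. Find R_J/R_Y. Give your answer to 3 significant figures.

9.00

L ∝ R²T⁴ gives R ∝ √L / T², so
R_J/R_Y = √(5.06) / (0.500)² = 2.249 / 0.2500 = 8.998.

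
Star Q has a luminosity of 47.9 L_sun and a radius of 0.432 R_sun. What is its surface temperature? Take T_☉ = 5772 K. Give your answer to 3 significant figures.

T/T_☉ = (L/L_☉)^(1/4) / (R/R_☉)^(1/2)
T = 5772 × (47.9)^(1/4) / √(0.432) = 5772 × 2.631 / 0.6573 = 2.310×10^4 K.

2.31×10^4 K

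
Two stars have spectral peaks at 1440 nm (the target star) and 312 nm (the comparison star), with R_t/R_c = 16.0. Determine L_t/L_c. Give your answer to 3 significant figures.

0.564

Wien's law gives T ∝ 1/λ_max, so T_t/T_c = λ_c/λ_t = 312/1440 = 0.2167.
Then L ∝ R²T⁴ gives L_t/L_c = (16.0)² × (0.2167)⁴ = 256.0 × 0.002204 = 0.5642.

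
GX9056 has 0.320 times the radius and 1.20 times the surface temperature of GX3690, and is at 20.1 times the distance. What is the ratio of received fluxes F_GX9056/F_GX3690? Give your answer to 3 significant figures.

L_GX9056/L_GX3690 = (R_GX9056/R_GX3690)²(T_GX9056/T_GX3690)⁴ = (0.320)² × (1.20)⁴ = 0.2123.
F_GX9056/F_GX3690 = (L_GX9056/L_GX3690)/(d_GX9056/d_GX3690)² = 0.2123 / (20.1)² = 5.256×10^-4.

5.26×10^-4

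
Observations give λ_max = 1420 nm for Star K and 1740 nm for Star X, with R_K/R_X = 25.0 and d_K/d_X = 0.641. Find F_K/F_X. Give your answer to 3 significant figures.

3.43×10^3

Wien's law: T_K/T_X = λ_X/λ_K = 1740/1420 = 1.225.
L_K/L_X = (R_K/R_X)²(T_K/T_X)⁴ = (25.0)²(1.225)⁴ = 1409.
F_K/F_X = (L_K/L_X)/(d_K/d_X)² = 1409/(0.641)² = 3429.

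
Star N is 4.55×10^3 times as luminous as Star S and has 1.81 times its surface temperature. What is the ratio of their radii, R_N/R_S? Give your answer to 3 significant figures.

L ∝ R²T⁴ gives R ∝ √L / T², so
R_N/R_S = √(4.55×10^3) / (1.81)² = 67.45 / 3.276 = 20.59.

20.6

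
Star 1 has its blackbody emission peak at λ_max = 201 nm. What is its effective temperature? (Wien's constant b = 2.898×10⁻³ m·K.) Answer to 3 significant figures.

1.44×10^4 K

T = b/λ_max = 2.898×10⁻³ / (201×10⁻⁹) = 1.442×10^4 K.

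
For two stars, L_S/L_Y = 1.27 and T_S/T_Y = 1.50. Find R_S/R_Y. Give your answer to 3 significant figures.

0.501

L ∝ R²T⁴ gives R ∝ √L / T², so
R_S/R_Y = √(1.27) / (1.50)² = 1.127 / 2.250 = 0.5009.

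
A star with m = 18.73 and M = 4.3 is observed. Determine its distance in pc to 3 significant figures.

m − M = 5 log₁₀(d/10 pc)
18.73 − (4.3) = 14.43 = 5 log₁₀(d/10)
d = 10 × 10^(14.43/5) = 10 × 10^2.886 = 7691 pc.

7.69×10^3 pc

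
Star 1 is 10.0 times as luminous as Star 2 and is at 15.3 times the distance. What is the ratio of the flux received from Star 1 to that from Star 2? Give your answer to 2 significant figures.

F = L/(4πd²), so F_1/F_2 = (L_1/L_2) / (d_1/d_2)²
= 10.0 / (15.3)² = 10.0 / 234.1 = 0.04272.

0.043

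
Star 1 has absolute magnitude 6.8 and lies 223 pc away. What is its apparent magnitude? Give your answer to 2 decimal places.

13.54

m = M + 5 log₁₀(d/10 pc) = 6.8 + 5 log₁₀(223/10)
  = 6.8 + 5 × 1.348 = 6.8 + 6.74 = 13.54.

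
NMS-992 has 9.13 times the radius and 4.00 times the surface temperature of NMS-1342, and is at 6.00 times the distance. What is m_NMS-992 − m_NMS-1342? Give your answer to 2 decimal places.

L_NMS-992/L_NMS-1342 = (9.13)²(4.00)⁴ = 2.134×10^4.
F_NMS-992/F_NMS-1342 = (L_NMS-992/L_NMS-1342)/(d_NMS-992/d_NMS-1342)² = 2.134×10^4/36.00 = 592.8.
m_NMS-992 − m_NMS-1342 = −2.5 log₁₀(592.8) = -6.93.

-6.93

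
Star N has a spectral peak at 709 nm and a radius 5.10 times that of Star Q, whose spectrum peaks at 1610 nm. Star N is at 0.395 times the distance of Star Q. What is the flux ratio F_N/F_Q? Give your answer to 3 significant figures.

4.43×10^3

Wien's law: T_N/T_Q = λ_Q/λ_N = 1610/709 = 2.271.
L_N/L_Q = (R_N/R_Q)²(T_N/T_Q)⁴ = (5.10)²(2.271)⁴ = 691.6.
F_N/F_Q = (L_N/L_Q)/(d_N/d_Q)² = 691.6/(0.395)² = 4433.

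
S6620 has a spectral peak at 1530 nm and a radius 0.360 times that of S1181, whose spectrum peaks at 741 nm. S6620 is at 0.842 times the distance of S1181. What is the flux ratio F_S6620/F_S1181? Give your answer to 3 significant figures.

0.0101

Wien's law: T_S6620/T_S1181 = λ_S1181/λ_S6620 = 741/1530 = 0.4843.
L_S6620/L_S1181 = (R_S6620/R_S1181)²(T_S6620/T_S1181)⁴ = (0.360)²(0.4843)⁴ = 0.007130.
F_S6620/F_S1181 = (L_S6620/L_S1181)/(d_S6620/d_S1181)² = 0.007130/(0.842)² = 0.01006.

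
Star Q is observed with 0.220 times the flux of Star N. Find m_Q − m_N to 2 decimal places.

1.64

m_Q − m_N = −2.5 log₁₀(F_Q/F_N) = −2.5 log₁₀(0.220) = −2.5 × (-0.658) = 1.644.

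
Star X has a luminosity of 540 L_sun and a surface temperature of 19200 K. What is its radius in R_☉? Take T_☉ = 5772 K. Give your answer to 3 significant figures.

2.10 R_☉

R/R_☉ = √(L/L_☉) / (T/T_☉)² = √(540) / (3.326)²
       = 23.24 / 11.06 = 2.100.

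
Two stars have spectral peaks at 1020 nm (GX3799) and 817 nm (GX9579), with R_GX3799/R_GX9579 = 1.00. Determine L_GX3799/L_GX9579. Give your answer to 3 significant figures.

0.412

Wien's law gives T ∝ 1/λ_max, so T_GX3799/T_GX9579 = λ_GX9579/λ_GX3799 = 817/1020 = 0.8010.
Then L ∝ R²T⁴ gives L_GX3799/L_GX9579 = (1.00)² × (0.8010)⁴ = 1.000 × 0.4116 = 0.4116.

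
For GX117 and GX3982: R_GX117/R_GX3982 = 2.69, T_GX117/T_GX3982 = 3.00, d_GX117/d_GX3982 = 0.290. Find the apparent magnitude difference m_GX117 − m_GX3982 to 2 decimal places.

-9.61

L_GX117/L_GX3982 = (2.69)²(3.00)⁴ = 586.1.
F_GX117/F_GX3982 = (L_GX117/L_GX3982)/(d_GX117/d_GX3982)² = 586.1/0.08410 = 6969.
m_GX117 − m_GX3982 = −2.5 log₁₀(6969) = -9.61.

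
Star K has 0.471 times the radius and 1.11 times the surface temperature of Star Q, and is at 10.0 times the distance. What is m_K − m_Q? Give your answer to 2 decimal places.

6.18

L_K/L_Q = (0.471)²(1.11)⁴ = 0.3368.
F_K/F_Q = (L_K/L_Q)/(d_K/d_Q)² = 0.3368/100.0 = 0.003368.
m_K − m_Q = −2.5 log₁₀(0.003368) = 6.18.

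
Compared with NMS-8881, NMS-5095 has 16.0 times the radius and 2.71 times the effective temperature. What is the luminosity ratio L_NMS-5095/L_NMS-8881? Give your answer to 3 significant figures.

1.38×10^4

From the Stefan–Boltzmann law, L ∝ R²T⁴, so
L_NMS-5095/L_NMS-8881 = (R_NMS-5095/R_NMS-8881)² (T_NMS-5095/T_NMS-8881)⁴ = (16.0)² × (2.71)⁴ = 256.0 × 53.94 = 1.381×10^4.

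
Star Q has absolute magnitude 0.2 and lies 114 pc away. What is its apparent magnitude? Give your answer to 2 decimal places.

m = M + 5 log₁₀(d/10 pc) = 0.2 + 5 log₁₀(114/10)
  = 0.2 + 5 × 1.057 = 0.2 + 5.28 = 5.48.

5.48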